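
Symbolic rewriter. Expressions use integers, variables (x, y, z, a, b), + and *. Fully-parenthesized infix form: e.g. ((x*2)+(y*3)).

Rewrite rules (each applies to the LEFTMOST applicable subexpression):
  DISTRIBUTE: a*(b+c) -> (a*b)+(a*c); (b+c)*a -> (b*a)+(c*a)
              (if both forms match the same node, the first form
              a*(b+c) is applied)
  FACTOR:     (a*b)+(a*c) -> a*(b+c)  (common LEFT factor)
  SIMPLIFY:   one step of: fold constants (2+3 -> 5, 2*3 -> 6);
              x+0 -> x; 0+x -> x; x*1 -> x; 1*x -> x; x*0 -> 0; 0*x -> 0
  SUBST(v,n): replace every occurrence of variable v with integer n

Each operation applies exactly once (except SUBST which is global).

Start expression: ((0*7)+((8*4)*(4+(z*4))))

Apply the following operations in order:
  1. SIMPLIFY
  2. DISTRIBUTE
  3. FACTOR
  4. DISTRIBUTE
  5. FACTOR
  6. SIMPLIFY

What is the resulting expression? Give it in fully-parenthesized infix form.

Answer: ((8*4)*(4+(z*4)))

Derivation:
Start: ((0*7)+((8*4)*(4+(z*4))))
Apply SIMPLIFY at L (target: (0*7)): ((0*7)+((8*4)*(4+(z*4)))) -> (0+((8*4)*(4+(z*4))))
Apply DISTRIBUTE at R (target: ((8*4)*(4+(z*4)))): (0+((8*4)*(4+(z*4)))) -> (0+(((8*4)*4)+((8*4)*(z*4))))
Apply FACTOR at R (target: (((8*4)*4)+((8*4)*(z*4)))): (0+(((8*4)*4)+((8*4)*(z*4)))) -> (0+((8*4)*(4+(z*4))))
Apply DISTRIBUTE at R (target: ((8*4)*(4+(z*4)))): (0+((8*4)*(4+(z*4)))) -> (0+(((8*4)*4)+((8*4)*(z*4))))
Apply FACTOR at R (target: (((8*4)*4)+((8*4)*(z*4)))): (0+(((8*4)*4)+((8*4)*(z*4)))) -> (0+((8*4)*(4+(z*4))))
Apply SIMPLIFY at root (target: (0+((8*4)*(4+(z*4))))): (0+((8*4)*(4+(z*4)))) -> ((8*4)*(4+(z*4)))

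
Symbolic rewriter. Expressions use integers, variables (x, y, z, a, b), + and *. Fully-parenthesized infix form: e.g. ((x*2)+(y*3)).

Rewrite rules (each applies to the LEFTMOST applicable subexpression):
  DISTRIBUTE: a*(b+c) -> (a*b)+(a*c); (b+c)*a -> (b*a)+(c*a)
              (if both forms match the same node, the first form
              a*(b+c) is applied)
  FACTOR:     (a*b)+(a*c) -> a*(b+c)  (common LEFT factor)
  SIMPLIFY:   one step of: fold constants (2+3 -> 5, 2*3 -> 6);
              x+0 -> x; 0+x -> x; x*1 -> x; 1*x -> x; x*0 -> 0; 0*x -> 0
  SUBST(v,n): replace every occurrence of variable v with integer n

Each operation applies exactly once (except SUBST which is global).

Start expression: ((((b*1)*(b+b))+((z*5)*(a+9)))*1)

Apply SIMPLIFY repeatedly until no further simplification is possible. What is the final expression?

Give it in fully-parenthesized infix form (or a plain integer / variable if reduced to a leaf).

Answer: ((b*(b+b))+((z*5)*(a+9)))

Derivation:
Start: ((((b*1)*(b+b))+((z*5)*(a+9)))*1)
Step 1: at root: ((((b*1)*(b+b))+((z*5)*(a+9)))*1) -> (((b*1)*(b+b))+((z*5)*(a+9))); overall: ((((b*1)*(b+b))+((z*5)*(a+9)))*1) -> (((b*1)*(b+b))+((z*5)*(a+9)))
Step 2: at LL: (b*1) -> b; overall: (((b*1)*(b+b))+((z*5)*(a+9))) -> ((b*(b+b))+((z*5)*(a+9)))
Fixed point: ((b*(b+b))+((z*5)*(a+9)))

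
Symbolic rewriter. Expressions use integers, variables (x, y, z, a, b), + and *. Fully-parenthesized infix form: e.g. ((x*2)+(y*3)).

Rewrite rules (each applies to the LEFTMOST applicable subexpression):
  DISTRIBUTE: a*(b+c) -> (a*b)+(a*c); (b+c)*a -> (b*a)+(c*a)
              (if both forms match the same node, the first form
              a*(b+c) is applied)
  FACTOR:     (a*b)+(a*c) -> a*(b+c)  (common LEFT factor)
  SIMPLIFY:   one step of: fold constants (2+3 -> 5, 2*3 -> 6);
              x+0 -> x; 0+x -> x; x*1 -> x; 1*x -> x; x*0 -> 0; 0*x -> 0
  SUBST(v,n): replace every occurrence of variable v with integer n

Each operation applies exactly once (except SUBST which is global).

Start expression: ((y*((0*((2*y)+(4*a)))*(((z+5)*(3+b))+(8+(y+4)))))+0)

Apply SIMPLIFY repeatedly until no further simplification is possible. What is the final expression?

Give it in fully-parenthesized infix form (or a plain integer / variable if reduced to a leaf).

Start: ((y*((0*((2*y)+(4*a)))*(((z+5)*(3+b))+(8+(y+4)))))+0)
Step 1: at root: ((y*((0*((2*y)+(4*a)))*(((z+5)*(3+b))+(8+(y+4)))))+0) -> (y*((0*((2*y)+(4*a)))*(((z+5)*(3+b))+(8+(y+4))))); overall: ((y*((0*((2*y)+(4*a)))*(((z+5)*(3+b))+(8+(y+4)))))+0) -> (y*((0*((2*y)+(4*a)))*(((z+5)*(3+b))+(8+(y+4)))))
Step 2: at RL: (0*((2*y)+(4*a))) -> 0; overall: (y*((0*((2*y)+(4*a)))*(((z+5)*(3+b))+(8+(y+4))))) -> (y*(0*(((z+5)*(3+b))+(8+(y+4)))))
Step 3: at R: (0*(((z+5)*(3+b))+(8+(y+4)))) -> 0; overall: (y*(0*(((z+5)*(3+b))+(8+(y+4))))) -> (y*0)
Step 4: at root: (y*0) -> 0; overall: (y*0) -> 0
Fixed point: 0

Answer: 0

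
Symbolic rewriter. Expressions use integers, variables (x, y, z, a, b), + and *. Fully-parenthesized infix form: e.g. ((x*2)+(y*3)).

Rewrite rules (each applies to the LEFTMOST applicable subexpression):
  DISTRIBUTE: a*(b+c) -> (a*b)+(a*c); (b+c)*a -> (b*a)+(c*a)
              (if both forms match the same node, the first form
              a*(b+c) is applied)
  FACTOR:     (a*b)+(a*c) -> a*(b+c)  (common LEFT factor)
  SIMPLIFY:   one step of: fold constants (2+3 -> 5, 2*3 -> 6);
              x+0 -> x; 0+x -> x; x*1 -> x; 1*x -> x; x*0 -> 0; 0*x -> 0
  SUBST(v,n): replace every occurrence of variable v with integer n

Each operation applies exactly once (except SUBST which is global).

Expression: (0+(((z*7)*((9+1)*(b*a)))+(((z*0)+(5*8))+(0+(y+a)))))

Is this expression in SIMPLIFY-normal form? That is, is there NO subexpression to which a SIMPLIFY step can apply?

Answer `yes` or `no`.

Expression: (0+(((z*7)*((9+1)*(b*a)))+(((z*0)+(5*8))+(0+(y+a)))))
Scanning for simplifiable subexpressions (pre-order)...
  at root: (0+(((z*7)*((9+1)*(b*a)))+(((z*0)+(5*8))+(0+(y+a))))) (SIMPLIFIABLE)
  at R: (((z*7)*((9+1)*(b*a)))+(((z*0)+(5*8))+(0+(y+a)))) (not simplifiable)
  at RL: ((z*7)*((9+1)*(b*a))) (not simplifiable)
  at RLL: (z*7) (not simplifiable)
  at RLR: ((9+1)*(b*a)) (not simplifiable)
  at RLRL: (9+1) (SIMPLIFIABLE)
  at RLRR: (b*a) (not simplifiable)
  at RR: (((z*0)+(5*8))+(0+(y+a))) (not simplifiable)
  at RRL: ((z*0)+(5*8)) (not simplifiable)
  at RRLL: (z*0) (SIMPLIFIABLE)
  at RRLR: (5*8) (SIMPLIFIABLE)
  at RRR: (0+(y+a)) (SIMPLIFIABLE)
  at RRRR: (y+a) (not simplifiable)
Found simplifiable subexpr at path root: (0+(((z*7)*((9+1)*(b*a)))+(((z*0)+(5*8))+(0+(y+a)))))
One SIMPLIFY step would give: (((z*7)*((9+1)*(b*a)))+(((z*0)+(5*8))+(0+(y+a))))
-> NOT in normal form.

Answer: no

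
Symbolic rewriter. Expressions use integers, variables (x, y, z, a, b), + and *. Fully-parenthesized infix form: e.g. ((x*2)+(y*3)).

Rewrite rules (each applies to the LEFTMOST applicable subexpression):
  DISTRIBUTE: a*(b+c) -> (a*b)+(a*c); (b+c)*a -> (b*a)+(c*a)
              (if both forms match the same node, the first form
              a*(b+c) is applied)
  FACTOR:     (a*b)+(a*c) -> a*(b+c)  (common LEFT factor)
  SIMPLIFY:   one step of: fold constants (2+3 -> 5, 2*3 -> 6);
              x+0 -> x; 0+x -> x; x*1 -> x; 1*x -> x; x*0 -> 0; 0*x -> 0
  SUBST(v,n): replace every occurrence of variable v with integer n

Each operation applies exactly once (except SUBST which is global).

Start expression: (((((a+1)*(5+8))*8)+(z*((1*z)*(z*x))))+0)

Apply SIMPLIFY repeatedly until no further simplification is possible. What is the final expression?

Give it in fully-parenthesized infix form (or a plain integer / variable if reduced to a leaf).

Answer: ((((a+1)*13)*8)+(z*(z*(z*x))))

Derivation:
Start: (((((a+1)*(5+8))*8)+(z*((1*z)*(z*x))))+0)
Step 1: at root: (((((a+1)*(5+8))*8)+(z*((1*z)*(z*x))))+0) -> ((((a+1)*(5+8))*8)+(z*((1*z)*(z*x)))); overall: (((((a+1)*(5+8))*8)+(z*((1*z)*(z*x))))+0) -> ((((a+1)*(5+8))*8)+(z*((1*z)*(z*x))))
Step 2: at LLR: (5+8) -> 13; overall: ((((a+1)*(5+8))*8)+(z*((1*z)*(z*x)))) -> ((((a+1)*13)*8)+(z*((1*z)*(z*x))))
Step 3: at RRL: (1*z) -> z; overall: ((((a+1)*13)*8)+(z*((1*z)*(z*x)))) -> ((((a+1)*13)*8)+(z*(z*(z*x))))
Fixed point: ((((a+1)*13)*8)+(z*(z*(z*x))))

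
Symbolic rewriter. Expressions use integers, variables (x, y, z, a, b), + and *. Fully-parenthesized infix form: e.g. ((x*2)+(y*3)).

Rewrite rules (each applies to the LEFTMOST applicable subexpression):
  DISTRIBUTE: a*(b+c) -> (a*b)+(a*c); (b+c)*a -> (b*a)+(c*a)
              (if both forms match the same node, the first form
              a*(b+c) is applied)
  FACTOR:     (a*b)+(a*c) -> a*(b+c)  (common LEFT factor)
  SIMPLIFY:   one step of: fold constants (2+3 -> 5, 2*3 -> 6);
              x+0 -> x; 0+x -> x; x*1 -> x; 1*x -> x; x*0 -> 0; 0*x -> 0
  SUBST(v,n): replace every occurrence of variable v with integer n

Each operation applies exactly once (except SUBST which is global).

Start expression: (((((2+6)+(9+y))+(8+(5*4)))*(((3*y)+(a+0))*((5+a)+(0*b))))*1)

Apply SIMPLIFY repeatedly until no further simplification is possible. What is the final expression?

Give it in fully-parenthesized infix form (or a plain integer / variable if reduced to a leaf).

Answer: (((8+(9+y))+28)*(((3*y)+a)*(5+a)))

Derivation:
Start: (((((2+6)+(9+y))+(8+(5*4)))*(((3*y)+(a+0))*((5+a)+(0*b))))*1)
Step 1: at root: (((((2+6)+(9+y))+(8+(5*4)))*(((3*y)+(a+0))*((5+a)+(0*b))))*1) -> ((((2+6)+(9+y))+(8+(5*4)))*(((3*y)+(a+0))*((5+a)+(0*b)))); overall: (((((2+6)+(9+y))+(8+(5*4)))*(((3*y)+(a+0))*((5+a)+(0*b))))*1) -> ((((2+6)+(9+y))+(8+(5*4)))*(((3*y)+(a+0))*((5+a)+(0*b))))
Step 2: at LLL: (2+6) -> 8; overall: ((((2+6)+(9+y))+(8+(5*4)))*(((3*y)+(a+0))*((5+a)+(0*b)))) -> (((8+(9+y))+(8+(5*4)))*(((3*y)+(a+0))*((5+a)+(0*b))))
Step 3: at LRR: (5*4) -> 20; overall: (((8+(9+y))+(8+(5*4)))*(((3*y)+(a+0))*((5+a)+(0*b)))) -> (((8+(9+y))+(8+20))*(((3*y)+(a+0))*((5+a)+(0*b))))
Step 4: at LR: (8+20) -> 28; overall: (((8+(9+y))+(8+20))*(((3*y)+(a+0))*((5+a)+(0*b)))) -> (((8+(9+y))+28)*(((3*y)+(a+0))*((5+a)+(0*b))))
Step 5: at RLR: (a+0) -> a; overall: (((8+(9+y))+28)*(((3*y)+(a+0))*((5+a)+(0*b)))) -> (((8+(9+y))+28)*(((3*y)+a)*((5+a)+(0*b))))
Step 6: at RRR: (0*b) -> 0; overall: (((8+(9+y))+28)*(((3*y)+a)*((5+a)+(0*b)))) -> (((8+(9+y))+28)*(((3*y)+a)*((5+a)+0)))
Step 7: at RR: ((5+a)+0) -> (5+a); overall: (((8+(9+y))+28)*(((3*y)+a)*((5+a)+0))) -> (((8+(9+y))+28)*(((3*y)+a)*(5+a)))
Fixed point: (((8+(9+y))+28)*(((3*y)+a)*(5+a)))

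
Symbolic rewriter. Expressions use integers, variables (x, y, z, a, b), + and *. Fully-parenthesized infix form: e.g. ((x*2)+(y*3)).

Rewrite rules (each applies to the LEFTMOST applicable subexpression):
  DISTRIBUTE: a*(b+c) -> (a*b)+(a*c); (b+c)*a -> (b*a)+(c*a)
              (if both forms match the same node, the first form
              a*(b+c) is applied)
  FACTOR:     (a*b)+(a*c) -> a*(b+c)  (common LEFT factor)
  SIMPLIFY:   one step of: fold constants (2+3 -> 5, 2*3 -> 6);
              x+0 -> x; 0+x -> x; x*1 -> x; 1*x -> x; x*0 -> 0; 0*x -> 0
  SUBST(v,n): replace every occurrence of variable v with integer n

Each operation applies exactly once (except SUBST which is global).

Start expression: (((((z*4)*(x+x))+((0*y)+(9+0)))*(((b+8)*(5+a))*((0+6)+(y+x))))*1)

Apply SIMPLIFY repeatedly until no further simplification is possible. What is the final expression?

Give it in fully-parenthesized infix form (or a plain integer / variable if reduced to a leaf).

Start: (((((z*4)*(x+x))+((0*y)+(9+0)))*(((b+8)*(5+a))*((0+6)+(y+x))))*1)
Step 1: at root: (((((z*4)*(x+x))+((0*y)+(9+0)))*(((b+8)*(5+a))*((0+6)+(y+x))))*1) -> ((((z*4)*(x+x))+((0*y)+(9+0)))*(((b+8)*(5+a))*((0+6)+(y+x)))); overall: (((((z*4)*(x+x))+((0*y)+(9+0)))*(((b+8)*(5+a))*((0+6)+(y+x))))*1) -> ((((z*4)*(x+x))+((0*y)+(9+0)))*(((b+8)*(5+a))*((0+6)+(y+x))))
Step 2: at LRL: (0*y) -> 0; overall: ((((z*4)*(x+x))+((0*y)+(9+0)))*(((b+8)*(5+a))*((0+6)+(y+x)))) -> ((((z*4)*(x+x))+(0+(9+0)))*(((b+8)*(5+a))*((0+6)+(y+x))))
Step 3: at LR: (0+(9+0)) -> (9+0); overall: ((((z*4)*(x+x))+(0+(9+0)))*(((b+8)*(5+a))*((0+6)+(y+x)))) -> ((((z*4)*(x+x))+(9+0))*(((b+8)*(5+a))*((0+6)+(y+x))))
Step 4: at LR: (9+0) -> 9; overall: ((((z*4)*(x+x))+(9+0))*(((b+8)*(5+a))*((0+6)+(y+x)))) -> ((((z*4)*(x+x))+9)*(((b+8)*(5+a))*((0+6)+(y+x))))
Step 5: at RRL: (0+6) -> 6; overall: ((((z*4)*(x+x))+9)*(((b+8)*(5+a))*((0+6)+(y+x)))) -> ((((z*4)*(x+x))+9)*(((b+8)*(5+a))*(6+(y+x))))
Fixed point: ((((z*4)*(x+x))+9)*(((b+8)*(5+a))*(6+(y+x))))

Answer: ((((z*4)*(x+x))+9)*(((b+8)*(5+a))*(6+(y+x))))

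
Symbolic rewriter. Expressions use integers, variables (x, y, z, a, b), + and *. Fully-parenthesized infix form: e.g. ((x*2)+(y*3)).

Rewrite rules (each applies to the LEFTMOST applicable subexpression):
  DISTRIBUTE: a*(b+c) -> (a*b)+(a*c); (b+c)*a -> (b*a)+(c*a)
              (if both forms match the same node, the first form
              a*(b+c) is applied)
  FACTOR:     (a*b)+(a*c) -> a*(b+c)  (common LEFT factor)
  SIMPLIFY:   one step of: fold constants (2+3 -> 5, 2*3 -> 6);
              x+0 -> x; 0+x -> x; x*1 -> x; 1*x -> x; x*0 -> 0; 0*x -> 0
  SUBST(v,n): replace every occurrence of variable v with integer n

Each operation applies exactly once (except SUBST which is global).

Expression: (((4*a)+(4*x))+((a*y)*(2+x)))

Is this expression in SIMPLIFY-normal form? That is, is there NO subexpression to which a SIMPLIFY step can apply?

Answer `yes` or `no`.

Expression: (((4*a)+(4*x))+((a*y)*(2+x)))
Scanning for simplifiable subexpressions (pre-order)...
  at root: (((4*a)+(4*x))+((a*y)*(2+x))) (not simplifiable)
  at L: ((4*a)+(4*x)) (not simplifiable)
  at LL: (4*a) (not simplifiable)
  at LR: (4*x) (not simplifiable)
  at R: ((a*y)*(2+x)) (not simplifiable)
  at RL: (a*y) (not simplifiable)
  at RR: (2+x) (not simplifiable)
Result: no simplifiable subexpression found -> normal form.

Answer: yes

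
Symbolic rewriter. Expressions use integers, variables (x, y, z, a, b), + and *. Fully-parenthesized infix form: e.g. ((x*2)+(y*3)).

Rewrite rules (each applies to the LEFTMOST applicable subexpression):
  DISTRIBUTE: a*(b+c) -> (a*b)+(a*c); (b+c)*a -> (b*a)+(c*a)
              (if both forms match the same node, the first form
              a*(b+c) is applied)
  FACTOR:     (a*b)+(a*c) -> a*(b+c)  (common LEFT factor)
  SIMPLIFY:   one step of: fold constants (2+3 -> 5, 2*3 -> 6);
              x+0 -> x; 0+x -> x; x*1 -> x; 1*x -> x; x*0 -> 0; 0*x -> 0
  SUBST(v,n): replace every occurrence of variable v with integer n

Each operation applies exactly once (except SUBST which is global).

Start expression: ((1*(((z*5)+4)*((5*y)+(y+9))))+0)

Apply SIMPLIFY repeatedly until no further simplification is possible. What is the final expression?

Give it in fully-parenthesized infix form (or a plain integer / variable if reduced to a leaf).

Answer: (((z*5)+4)*((5*y)+(y+9)))

Derivation:
Start: ((1*(((z*5)+4)*((5*y)+(y+9))))+0)
Step 1: at root: ((1*(((z*5)+4)*((5*y)+(y+9))))+0) -> (1*(((z*5)+4)*((5*y)+(y+9)))); overall: ((1*(((z*5)+4)*((5*y)+(y+9))))+0) -> (1*(((z*5)+4)*((5*y)+(y+9))))
Step 2: at root: (1*(((z*5)+4)*((5*y)+(y+9)))) -> (((z*5)+4)*((5*y)+(y+9))); overall: (1*(((z*5)+4)*((5*y)+(y+9)))) -> (((z*5)+4)*((5*y)+(y+9)))
Fixed point: (((z*5)+4)*((5*y)+(y+9)))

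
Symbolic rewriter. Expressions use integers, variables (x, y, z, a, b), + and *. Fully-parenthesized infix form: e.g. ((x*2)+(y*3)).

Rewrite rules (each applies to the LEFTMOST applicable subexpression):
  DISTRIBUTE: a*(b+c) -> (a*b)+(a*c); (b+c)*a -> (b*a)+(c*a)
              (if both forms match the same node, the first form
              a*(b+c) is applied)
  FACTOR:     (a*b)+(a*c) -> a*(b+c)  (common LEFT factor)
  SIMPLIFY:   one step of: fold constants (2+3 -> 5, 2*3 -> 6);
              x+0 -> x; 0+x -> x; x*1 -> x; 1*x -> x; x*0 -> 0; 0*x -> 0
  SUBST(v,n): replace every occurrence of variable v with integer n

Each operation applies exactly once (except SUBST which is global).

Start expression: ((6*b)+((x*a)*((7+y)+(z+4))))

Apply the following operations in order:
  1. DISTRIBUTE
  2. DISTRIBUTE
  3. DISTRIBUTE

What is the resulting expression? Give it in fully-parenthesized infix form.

Start: ((6*b)+((x*a)*((7+y)+(z+4))))
Apply DISTRIBUTE at R (target: ((x*a)*((7+y)+(z+4)))): ((6*b)+((x*a)*((7+y)+(z+4)))) -> ((6*b)+(((x*a)*(7+y))+((x*a)*(z+4))))
Apply DISTRIBUTE at RL (target: ((x*a)*(7+y))): ((6*b)+(((x*a)*(7+y))+((x*a)*(z+4)))) -> ((6*b)+((((x*a)*7)+((x*a)*y))+((x*a)*(z+4))))
Apply DISTRIBUTE at RR (target: ((x*a)*(z+4))): ((6*b)+((((x*a)*7)+((x*a)*y))+((x*a)*(z+4)))) -> ((6*b)+((((x*a)*7)+((x*a)*y))+(((x*a)*z)+((x*a)*4))))

Answer: ((6*b)+((((x*a)*7)+((x*a)*y))+(((x*a)*z)+((x*a)*4))))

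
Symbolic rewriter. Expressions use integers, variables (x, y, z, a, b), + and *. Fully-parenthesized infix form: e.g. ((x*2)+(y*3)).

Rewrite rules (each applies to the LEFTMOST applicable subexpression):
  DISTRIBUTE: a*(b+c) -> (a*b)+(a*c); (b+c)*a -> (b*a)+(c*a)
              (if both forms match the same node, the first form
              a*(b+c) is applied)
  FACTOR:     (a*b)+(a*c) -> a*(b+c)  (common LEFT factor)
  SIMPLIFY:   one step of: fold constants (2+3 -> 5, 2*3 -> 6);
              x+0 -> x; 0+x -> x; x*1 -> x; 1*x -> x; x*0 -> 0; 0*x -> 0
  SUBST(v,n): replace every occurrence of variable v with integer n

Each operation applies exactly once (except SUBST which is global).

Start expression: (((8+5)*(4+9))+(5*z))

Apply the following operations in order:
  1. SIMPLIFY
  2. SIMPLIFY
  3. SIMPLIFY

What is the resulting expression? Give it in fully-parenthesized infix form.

Answer: (169+(5*z))

Derivation:
Start: (((8+5)*(4+9))+(5*z))
Apply SIMPLIFY at LL (target: (8+5)): (((8+5)*(4+9))+(5*z)) -> ((13*(4+9))+(5*z))
Apply SIMPLIFY at LR (target: (4+9)): ((13*(4+9))+(5*z)) -> ((13*13)+(5*z))
Apply SIMPLIFY at L (target: (13*13)): ((13*13)+(5*z)) -> (169+(5*z))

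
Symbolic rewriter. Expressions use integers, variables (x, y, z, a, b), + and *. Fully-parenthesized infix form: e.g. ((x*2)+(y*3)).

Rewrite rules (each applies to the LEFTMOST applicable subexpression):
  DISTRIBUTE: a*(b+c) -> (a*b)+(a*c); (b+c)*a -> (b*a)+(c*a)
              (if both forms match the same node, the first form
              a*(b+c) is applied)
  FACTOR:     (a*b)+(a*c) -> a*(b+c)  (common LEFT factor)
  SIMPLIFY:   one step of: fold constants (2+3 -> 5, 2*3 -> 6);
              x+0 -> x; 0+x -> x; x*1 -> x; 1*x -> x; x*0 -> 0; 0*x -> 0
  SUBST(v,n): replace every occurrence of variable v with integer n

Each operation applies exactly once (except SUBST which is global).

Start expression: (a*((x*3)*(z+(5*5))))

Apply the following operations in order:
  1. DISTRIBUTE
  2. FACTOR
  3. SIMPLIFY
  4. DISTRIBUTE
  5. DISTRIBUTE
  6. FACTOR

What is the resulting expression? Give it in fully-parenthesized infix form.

Start: (a*((x*3)*(z+(5*5))))
Apply DISTRIBUTE at R (target: ((x*3)*(z+(5*5)))): (a*((x*3)*(z+(5*5)))) -> (a*(((x*3)*z)+((x*3)*(5*5))))
Apply FACTOR at R (target: (((x*3)*z)+((x*3)*(5*5)))): (a*(((x*3)*z)+((x*3)*(5*5)))) -> (a*((x*3)*(z+(5*5))))
Apply SIMPLIFY at RRR (target: (5*5)): (a*((x*3)*(z+(5*5)))) -> (a*((x*3)*(z+25)))
Apply DISTRIBUTE at R (target: ((x*3)*(z+25))): (a*((x*3)*(z+25))) -> (a*(((x*3)*z)+((x*3)*25)))
Apply DISTRIBUTE at root (target: (a*(((x*3)*z)+((x*3)*25)))): (a*(((x*3)*z)+((x*3)*25))) -> ((a*((x*3)*z))+(a*((x*3)*25)))
Apply FACTOR at root (target: ((a*((x*3)*z))+(a*((x*3)*25)))): ((a*((x*3)*z))+(a*((x*3)*25))) -> (a*(((x*3)*z)+((x*3)*25)))

Answer: (a*(((x*3)*z)+((x*3)*25)))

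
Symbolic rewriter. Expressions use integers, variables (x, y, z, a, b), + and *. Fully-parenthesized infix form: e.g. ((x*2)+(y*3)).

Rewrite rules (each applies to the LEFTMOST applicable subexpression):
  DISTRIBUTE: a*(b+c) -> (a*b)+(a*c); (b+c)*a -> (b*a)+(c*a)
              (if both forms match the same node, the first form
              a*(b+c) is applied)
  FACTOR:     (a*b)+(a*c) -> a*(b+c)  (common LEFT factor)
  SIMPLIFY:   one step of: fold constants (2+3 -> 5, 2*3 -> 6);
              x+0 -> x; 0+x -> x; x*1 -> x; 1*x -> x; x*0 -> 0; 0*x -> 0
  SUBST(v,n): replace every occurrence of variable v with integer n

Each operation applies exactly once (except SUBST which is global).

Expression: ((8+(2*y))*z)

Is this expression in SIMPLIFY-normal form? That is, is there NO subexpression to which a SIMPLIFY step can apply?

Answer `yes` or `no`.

Answer: yes

Derivation:
Expression: ((8+(2*y))*z)
Scanning for simplifiable subexpressions (pre-order)...
  at root: ((8+(2*y))*z) (not simplifiable)
  at L: (8+(2*y)) (not simplifiable)
  at LR: (2*y) (not simplifiable)
Result: no simplifiable subexpression found -> normal form.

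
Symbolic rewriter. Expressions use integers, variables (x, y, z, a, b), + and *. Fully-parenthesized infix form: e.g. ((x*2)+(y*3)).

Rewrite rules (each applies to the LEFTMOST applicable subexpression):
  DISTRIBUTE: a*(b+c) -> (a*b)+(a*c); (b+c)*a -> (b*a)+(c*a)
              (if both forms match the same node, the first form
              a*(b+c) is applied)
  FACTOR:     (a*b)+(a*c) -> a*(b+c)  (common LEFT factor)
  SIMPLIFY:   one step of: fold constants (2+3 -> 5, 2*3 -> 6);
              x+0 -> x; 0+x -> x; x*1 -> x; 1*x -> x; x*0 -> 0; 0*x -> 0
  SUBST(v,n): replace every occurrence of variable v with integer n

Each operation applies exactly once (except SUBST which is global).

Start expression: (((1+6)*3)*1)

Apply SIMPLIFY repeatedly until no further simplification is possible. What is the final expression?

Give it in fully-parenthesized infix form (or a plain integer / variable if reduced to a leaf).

Answer: 21

Derivation:
Start: (((1+6)*3)*1)
Step 1: at root: (((1+6)*3)*1) -> ((1+6)*3); overall: (((1+6)*3)*1) -> ((1+6)*3)
Step 2: at L: (1+6) -> 7; overall: ((1+6)*3) -> (7*3)
Step 3: at root: (7*3) -> 21; overall: (7*3) -> 21
Fixed point: 21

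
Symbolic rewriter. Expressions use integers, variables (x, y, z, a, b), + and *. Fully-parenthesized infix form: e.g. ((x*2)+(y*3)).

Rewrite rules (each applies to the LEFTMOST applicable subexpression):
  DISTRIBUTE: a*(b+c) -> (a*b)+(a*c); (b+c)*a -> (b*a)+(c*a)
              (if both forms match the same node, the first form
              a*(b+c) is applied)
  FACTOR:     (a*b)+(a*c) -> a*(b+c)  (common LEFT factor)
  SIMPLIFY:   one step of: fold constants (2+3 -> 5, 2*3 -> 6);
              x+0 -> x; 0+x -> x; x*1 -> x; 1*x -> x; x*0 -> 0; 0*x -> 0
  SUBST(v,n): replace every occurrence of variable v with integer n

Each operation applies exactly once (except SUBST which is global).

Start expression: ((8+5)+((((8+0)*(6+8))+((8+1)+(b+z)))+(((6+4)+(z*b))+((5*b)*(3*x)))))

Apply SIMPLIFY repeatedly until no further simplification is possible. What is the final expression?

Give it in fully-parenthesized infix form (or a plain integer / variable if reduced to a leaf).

Start: ((8+5)+((((8+0)*(6+8))+((8+1)+(b+z)))+(((6+4)+(z*b))+((5*b)*(3*x)))))
Step 1: at L: (8+5) -> 13; overall: ((8+5)+((((8+0)*(6+8))+((8+1)+(b+z)))+(((6+4)+(z*b))+((5*b)*(3*x))))) -> (13+((((8+0)*(6+8))+((8+1)+(b+z)))+(((6+4)+(z*b))+((5*b)*(3*x)))))
Step 2: at RLLL: (8+0) -> 8; overall: (13+((((8+0)*(6+8))+((8+1)+(b+z)))+(((6+4)+(z*b))+((5*b)*(3*x))))) -> (13+(((8*(6+8))+((8+1)+(b+z)))+(((6+4)+(z*b))+((5*b)*(3*x)))))
Step 3: at RLLR: (6+8) -> 14; overall: (13+(((8*(6+8))+((8+1)+(b+z)))+(((6+4)+(z*b))+((5*b)*(3*x))))) -> (13+(((8*14)+((8+1)+(b+z)))+(((6+4)+(z*b))+((5*b)*(3*x)))))
Step 4: at RLL: (8*14) -> 112; overall: (13+(((8*14)+((8+1)+(b+z)))+(((6+4)+(z*b))+((5*b)*(3*x))))) -> (13+((112+((8+1)+(b+z)))+(((6+4)+(z*b))+((5*b)*(3*x)))))
Step 5: at RLRL: (8+1) -> 9; overall: (13+((112+((8+1)+(b+z)))+(((6+4)+(z*b))+((5*b)*(3*x))))) -> (13+((112+(9+(b+z)))+(((6+4)+(z*b))+((5*b)*(3*x)))))
Step 6: at RRLL: (6+4) -> 10; overall: (13+((112+(9+(b+z)))+(((6+4)+(z*b))+((5*b)*(3*x))))) -> (13+((112+(9+(b+z)))+((10+(z*b))+((5*b)*(3*x)))))
Fixed point: (13+((112+(9+(b+z)))+((10+(z*b))+((5*b)*(3*x)))))

Answer: (13+((112+(9+(b+z)))+((10+(z*b))+((5*b)*(3*x)))))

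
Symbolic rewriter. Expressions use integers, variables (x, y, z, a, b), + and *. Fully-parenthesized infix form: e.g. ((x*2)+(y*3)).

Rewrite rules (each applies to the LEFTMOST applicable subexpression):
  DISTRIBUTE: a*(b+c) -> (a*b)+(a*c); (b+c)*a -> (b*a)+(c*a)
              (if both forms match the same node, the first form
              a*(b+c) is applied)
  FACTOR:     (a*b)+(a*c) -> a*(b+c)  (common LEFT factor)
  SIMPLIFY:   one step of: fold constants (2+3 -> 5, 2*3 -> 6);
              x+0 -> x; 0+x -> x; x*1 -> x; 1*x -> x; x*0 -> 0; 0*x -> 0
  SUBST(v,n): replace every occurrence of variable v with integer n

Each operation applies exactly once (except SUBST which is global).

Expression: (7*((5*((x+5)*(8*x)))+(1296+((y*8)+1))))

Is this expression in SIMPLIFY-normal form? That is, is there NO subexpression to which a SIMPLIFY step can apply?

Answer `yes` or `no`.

Answer: yes

Derivation:
Expression: (7*((5*((x+5)*(8*x)))+(1296+((y*8)+1))))
Scanning for simplifiable subexpressions (pre-order)...
  at root: (7*((5*((x+5)*(8*x)))+(1296+((y*8)+1)))) (not simplifiable)
  at R: ((5*((x+5)*(8*x)))+(1296+((y*8)+1))) (not simplifiable)
  at RL: (5*((x+5)*(8*x))) (not simplifiable)
  at RLR: ((x+5)*(8*x)) (not simplifiable)
  at RLRL: (x+5) (not simplifiable)
  at RLRR: (8*x) (not simplifiable)
  at RR: (1296+((y*8)+1)) (not simplifiable)
  at RRR: ((y*8)+1) (not simplifiable)
  at RRRL: (y*8) (not simplifiable)
Result: no simplifiable subexpression found -> normal form.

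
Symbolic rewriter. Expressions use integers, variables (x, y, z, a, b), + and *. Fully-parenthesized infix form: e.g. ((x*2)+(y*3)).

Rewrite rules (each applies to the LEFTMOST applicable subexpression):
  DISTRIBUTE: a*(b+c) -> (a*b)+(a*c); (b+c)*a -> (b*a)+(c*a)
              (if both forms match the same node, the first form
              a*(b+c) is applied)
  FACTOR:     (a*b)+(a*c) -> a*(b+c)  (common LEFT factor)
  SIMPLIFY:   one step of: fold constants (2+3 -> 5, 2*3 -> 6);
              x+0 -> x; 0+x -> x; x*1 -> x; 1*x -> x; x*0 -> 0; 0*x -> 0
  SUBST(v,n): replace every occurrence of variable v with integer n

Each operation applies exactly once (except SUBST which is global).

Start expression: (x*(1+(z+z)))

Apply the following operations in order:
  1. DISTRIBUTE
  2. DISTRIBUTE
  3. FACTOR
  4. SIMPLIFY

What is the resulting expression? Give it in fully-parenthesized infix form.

Start: (x*(1+(z+z)))
Apply DISTRIBUTE at root (target: (x*(1+(z+z)))): (x*(1+(z+z))) -> ((x*1)+(x*(z+z)))
Apply DISTRIBUTE at R (target: (x*(z+z))): ((x*1)+(x*(z+z))) -> ((x*1)+((x*z)+(x*z)))
Apply FACTOR at R (target: ((x*z)+(x*z))): ((x*1)+((x*z)+(x*z))) -> ((x*1)+(x*(z+z)))
Apply SIMPLIFY at L (target: (x*1)): ((x*1)+(x*(z+z))) -> (x+(x*(z+z)))

Answer: (x+(x*(z+z)))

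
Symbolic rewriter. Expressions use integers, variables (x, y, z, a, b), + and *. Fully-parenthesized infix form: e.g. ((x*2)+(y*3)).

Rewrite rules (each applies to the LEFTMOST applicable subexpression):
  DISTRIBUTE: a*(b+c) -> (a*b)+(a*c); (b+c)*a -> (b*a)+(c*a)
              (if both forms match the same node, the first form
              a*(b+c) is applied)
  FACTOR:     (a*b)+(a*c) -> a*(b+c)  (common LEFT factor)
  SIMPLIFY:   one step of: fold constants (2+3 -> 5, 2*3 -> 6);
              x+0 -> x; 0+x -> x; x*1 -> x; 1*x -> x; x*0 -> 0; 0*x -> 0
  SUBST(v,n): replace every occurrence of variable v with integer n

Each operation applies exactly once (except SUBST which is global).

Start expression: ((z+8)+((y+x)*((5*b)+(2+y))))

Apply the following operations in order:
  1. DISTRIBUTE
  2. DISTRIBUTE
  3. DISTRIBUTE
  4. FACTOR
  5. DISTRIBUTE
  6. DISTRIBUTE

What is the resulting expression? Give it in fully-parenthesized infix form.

Start: ((z+8)+((y+x)*((5*b)+(2+y))))
Apply DISTRIBUTE at R (target: ((y+x)*((5*b)+(2+y)))): ((z+8)+((y+x)*((5*b)+(2+y)))) -> ((z+8)+(((y+x)*(5*b))+((y+x)*(2+y))))
Apply DISTRIBUTE at RL (target: ((y+x)*(5*b))): ((z+8)+(((y+x)*(5*b))+((y+x)*(2+y)))) -> ((z+8)+(((y*(5*b))+(x*(5*b)))+((y+x)*(2+y))))
Apply DISTRIBUTE at RR (target: ((y+x)*(2+y))): ((z+8)+(((y*(5*b))+(x*(5*b)))+((y+x)*(2+y)))) -> ((z+8)+(((y*(5*b))+(x*(5*b)))+(((y+x)*2)+((y+x)*y))))
Apply FACTOR at RR (target: (((y+x)*2)+((y+x)*y))): ((z+8)+(((y*(5*b))+(x*(5*b)))+(((y+x)*2)+((y+x)*y)))) -> ((z+8)+(((y*(5*b))+(x*(5*b)))+((y+x)*(2+y))))
Apply DISTRIBUTE at RR (target: ((y+x)*(2+y))): ((z+8)+(((y*(5*b))+(x*(5*b)))+((y+x)*(2+y)))) -> ((z+8)+(((y*(5*b))+(x*(5*b)))+(((y+x)*2)+((y+x)*y))))
Apply DISTRIBUTE at RRL (target: ((y+x)*2)): ((z+8)+(((y*(5*b))+(x*(5*b)))+(((y+x)*2)+((y+x)*y)))) -> ((z+8)+(((y*(5*b))+(x*(5*b)))+(((y*2)+(x*2))+((y+x)*y))))

Answer: ((z+8)+(((y*(5*b))+(x*(5*b)))+(((y*2)+(x*2))+((y+x)*y))))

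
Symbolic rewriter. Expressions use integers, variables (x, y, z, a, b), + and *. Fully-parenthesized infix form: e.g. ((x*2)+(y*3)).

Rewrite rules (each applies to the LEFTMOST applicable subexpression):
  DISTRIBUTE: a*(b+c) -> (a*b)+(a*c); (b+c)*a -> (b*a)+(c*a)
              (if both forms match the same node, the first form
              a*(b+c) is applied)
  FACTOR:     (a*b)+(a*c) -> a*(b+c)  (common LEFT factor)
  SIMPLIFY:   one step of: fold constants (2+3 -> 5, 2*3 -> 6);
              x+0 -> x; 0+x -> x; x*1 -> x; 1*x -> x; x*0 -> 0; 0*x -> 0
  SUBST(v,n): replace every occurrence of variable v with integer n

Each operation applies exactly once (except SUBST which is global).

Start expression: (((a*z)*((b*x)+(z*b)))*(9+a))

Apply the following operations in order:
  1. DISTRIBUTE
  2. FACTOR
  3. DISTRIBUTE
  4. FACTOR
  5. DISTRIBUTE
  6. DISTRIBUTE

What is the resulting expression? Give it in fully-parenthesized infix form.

Start: (((a*z)*((b*x)+(z*b)))*(9+a))
Apply DISTRIBUTE at root (target: (((a*z)*((b*x)+(z*b)))*(9+a))): (((a*z)*((b*x)+(z*b)))*(9+a)) -> ((((a*z)*((b*x)+(z*b)))*9)+(((a*z)*((b*x)+(z*b)))*a))
Apply FACTOR at root (target: ((((a*z)*((b*x)+(z*b)))*9)+(((a*z)*((b*x)+(z*b)))*a))): ((((a*z)*((b*x)+(z*b)))*9)+(((a*z)*((b*x)+(z*b)))*a)) -> (((a*z)*((b*x)+(z*b)))*(9+a))
Apply DISTRIBUTE at root (target: (((a*z)*((b*x)+(z*b)))*(9+a))): (((a*z)*((b*x)+(z*b)))*(9+a)) -> ((((a*z)*((b*x)+(z*b)))*9)+(((a*z)*((b*x)+(z*b)))*a))
Apply FACTOR at root (target: ((((a*z)*((b*x)+(z*b)))*9)+(((a*z)*((b*x)+(z*b)))*a))): ((((a*z)*((b*x)+(z*b)))*9)+(((a*z)*((b*x)+(z*b)))*a)) -> (((a*z)*((b*x)+(z*b)))*(9+a))
Apply DISTRIBUTE at root (target: (((a*z)*((b*x)+(z*b)))*(9+a))): (((a*z)*((b*x)+(z*b)))*(9+a)) -> ((((a*z)*((b*x)+(z*b)))*9)+(((a*z)*((b*x)+(z*b)))*a))
Apply DISTRIBUTE at LL (target: ((a*z)*((b*x)+(z*b)))): ((((a*z)*((b*x)+(z*b)))*9)+(((a*z)*((b*x)+(z*b)))*a)) -> (((((a*z)*(b*x))+((a*z)*(z*b)))*9)+(((a*z)*((b*x)+(z*b)))*a))

Answer: (((((a*z)*(b*x))+((a*z)*(z*b)))*9)+(((a*z)*((b*x)+(z*b)))*a))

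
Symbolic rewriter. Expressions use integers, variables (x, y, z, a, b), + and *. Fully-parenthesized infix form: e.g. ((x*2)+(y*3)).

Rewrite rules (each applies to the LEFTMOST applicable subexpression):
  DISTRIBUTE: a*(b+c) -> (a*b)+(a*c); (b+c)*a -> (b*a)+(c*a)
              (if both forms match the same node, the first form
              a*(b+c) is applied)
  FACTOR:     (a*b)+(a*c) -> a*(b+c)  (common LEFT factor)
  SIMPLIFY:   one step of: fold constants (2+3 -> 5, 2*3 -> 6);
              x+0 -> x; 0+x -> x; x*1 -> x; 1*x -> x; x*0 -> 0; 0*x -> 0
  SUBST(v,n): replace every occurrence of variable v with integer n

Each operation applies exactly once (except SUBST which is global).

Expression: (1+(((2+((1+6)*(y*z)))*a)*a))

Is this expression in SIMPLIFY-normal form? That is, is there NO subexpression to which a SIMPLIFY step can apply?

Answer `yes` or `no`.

Answer: no

Derivation:
Expression: (1+(((2+((1+6)*(y*z)))*a)*a))
Scanning for simplifiable subexpressions (pre-order)...
  at root: (1+(((2+((1+6)*(y*z)))*a)*a)) (not simplifiable)
  at R: (((2+((1+6)*(y*z)))*a)*a) (not simplifiable)
  at RL: ((2+((1+6)*(y*z)))*a) (not simplifiable)
  at RLL: (2+((1+6)*(y*z))) (not simplifiable)
  at RLLR: ((1+6)*(y*z)) (not simplifiable)
  at RLLRL: (1+6) (SIMPLIFIABLE)
  at RLLRR: (y*z) (not simplifiable)
Found simplifiable subexpr at path RLLRL: (1+6)
One SIMPLIFY step would give: (1+(((2+(7*(y*z)))*a)*a))
-> NOT in normal form.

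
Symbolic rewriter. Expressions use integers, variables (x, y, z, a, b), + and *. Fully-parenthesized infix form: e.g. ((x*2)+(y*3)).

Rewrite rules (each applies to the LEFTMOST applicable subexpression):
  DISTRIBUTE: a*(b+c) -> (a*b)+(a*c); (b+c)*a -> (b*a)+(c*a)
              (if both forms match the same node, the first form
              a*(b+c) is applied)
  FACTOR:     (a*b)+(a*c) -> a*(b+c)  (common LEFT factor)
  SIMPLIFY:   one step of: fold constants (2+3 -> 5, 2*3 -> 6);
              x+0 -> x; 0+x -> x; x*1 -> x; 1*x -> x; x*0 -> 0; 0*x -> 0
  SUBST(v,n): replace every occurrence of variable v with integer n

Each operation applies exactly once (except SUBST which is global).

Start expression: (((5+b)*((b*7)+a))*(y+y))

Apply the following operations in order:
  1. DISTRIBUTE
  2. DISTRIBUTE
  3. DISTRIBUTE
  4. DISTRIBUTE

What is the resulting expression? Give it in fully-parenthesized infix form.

Answer: (((((5*(b*7))+(b*(b*7)))*y)+(((5+b)*a)*y))+(((5+b)*((b*7)+a))*y))

Derivation:
Start: (((5+b)*((b*7)+a))*(y+y))
Apply DISTRIBUTE at root (target: (((5+b)*((b*7)+a))*(y+y))): (((5+b)*((b*7)+a))*(y+y)) -> ((((5+b)*((b*7)+a))*y)+(((5+b)*((b*7)+a))*y))
Apply DISTRIBUTE at LL (target: ((5+b)*((b*7)+a))): ((((5+b)*((b*7)+a))*y)+(((5+b)*((b*7)+a))*y)) -> (((((5+b)*(b*7))+((5+b)*a))*y)+(((5+b)*((b*7)+a))*y))
Apply DISTRIBUTE at L (target: ((((5+b)*(b*7))+((5+b)*a))*y)): (((((5+b)*(b*7))+((5+b)*a))*y)+(((5+b)*((b*7)+a))*y)) -> (((((5+b)*(b*7))*y)+(((5+b)*a)*y))+(((5+b)*((b*7)+a))*y))
Apply DISTRIBUTE at LLL (target: ((5+b)*(b*7))): (((((5+b)*(b*7))*y)+(((5+b)*a)*y))+(((5+b)*((b*7)+a))*y)) -> (((((5*(b*7))+(b*(b*7)))*y)+(((5+b)*a)*y))+(((5+b)*((b*7)+a))*y))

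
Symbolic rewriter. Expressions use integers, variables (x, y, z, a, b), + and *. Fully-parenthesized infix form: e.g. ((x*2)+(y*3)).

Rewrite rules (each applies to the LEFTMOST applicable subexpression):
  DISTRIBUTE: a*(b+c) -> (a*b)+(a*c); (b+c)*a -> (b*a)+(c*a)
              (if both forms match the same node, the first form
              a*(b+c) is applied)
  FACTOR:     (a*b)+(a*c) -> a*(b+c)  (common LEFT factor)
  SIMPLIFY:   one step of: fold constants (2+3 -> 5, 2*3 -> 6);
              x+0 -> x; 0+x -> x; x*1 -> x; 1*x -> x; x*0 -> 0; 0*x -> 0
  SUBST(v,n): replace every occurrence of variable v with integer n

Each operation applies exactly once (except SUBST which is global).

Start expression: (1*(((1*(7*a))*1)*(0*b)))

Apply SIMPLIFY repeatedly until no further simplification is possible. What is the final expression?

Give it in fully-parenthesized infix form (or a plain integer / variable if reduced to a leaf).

Start: (1*(((1*(7*a))*1)*(0*b)))
Step 1: at root: (1*(((1*(7*a))*1)*(0*b))) -> (((1*(7*a))*1)*(0*b)); overall: (1*(((1*(7*a))*1)*(0*b))) -> (((1*(7*a))*1)*(0*b))
Step 2: at L: ((1*(7*a))*1) -> (1*(7*a)); overall: (((1*(7*a))*1)*(0*b)) -> ((1*(7*a))*(0*b))
Step 3: at L: (1*(7*a)) -> (7*a); overall: ((1*(7*a))*(0*b)) -> ((7*a)*(0*b))
Step 4: at R: (0*b) -> 0; overall: ((7*a)*(0*b)) -> ((7*a)*0)
Step 5: at root: ((7*a)*0) -> 0; overall: ((7*a)*0) -> 0
Fixed point: 0

Answer: 0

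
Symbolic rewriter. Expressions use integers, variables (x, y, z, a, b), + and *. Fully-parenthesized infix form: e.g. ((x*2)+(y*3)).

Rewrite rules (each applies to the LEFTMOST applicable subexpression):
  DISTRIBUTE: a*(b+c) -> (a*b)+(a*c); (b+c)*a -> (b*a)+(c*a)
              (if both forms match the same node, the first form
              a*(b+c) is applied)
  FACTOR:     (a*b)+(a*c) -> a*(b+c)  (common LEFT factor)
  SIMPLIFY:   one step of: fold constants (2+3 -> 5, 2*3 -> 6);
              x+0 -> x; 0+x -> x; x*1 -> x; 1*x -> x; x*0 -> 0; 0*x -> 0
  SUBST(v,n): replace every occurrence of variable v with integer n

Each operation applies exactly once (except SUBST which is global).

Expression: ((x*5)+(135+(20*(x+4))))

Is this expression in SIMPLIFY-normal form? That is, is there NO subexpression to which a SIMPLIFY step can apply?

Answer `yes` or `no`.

Answer: yes

Derivation:
Expression: ((x*5)+(135+(20*(x+4))))
Scanning for simplifiable subexpressions (pre-order)...
  at root: ((x*5)+(135+(20*(x+4)))) (not simplifiable)
  at L: (x*5) (not simplifiable)
  at R: (135+(20*(x+4))) (not simplifiable)
  at RR: (20*(x+4)) (not simplifiable)
  at RRR: (x+4) (not simplifiable)
Result: no simplifiable subexpression found -> normal form.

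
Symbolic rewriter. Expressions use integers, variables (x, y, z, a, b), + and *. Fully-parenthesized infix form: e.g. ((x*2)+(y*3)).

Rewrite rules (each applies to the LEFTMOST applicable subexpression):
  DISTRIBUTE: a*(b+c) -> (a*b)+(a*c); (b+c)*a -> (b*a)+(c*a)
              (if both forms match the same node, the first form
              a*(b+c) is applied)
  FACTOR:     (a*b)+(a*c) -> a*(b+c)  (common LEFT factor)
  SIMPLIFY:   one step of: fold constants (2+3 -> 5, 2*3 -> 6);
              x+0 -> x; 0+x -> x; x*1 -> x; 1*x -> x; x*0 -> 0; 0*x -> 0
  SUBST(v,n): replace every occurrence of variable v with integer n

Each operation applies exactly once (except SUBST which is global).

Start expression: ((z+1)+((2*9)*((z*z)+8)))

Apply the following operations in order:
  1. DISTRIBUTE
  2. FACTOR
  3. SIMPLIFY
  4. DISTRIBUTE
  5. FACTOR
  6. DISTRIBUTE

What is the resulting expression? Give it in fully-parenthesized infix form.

Start: ((z+1)+((2*9)*((z*z)+8)))
Apply DISTRIBUTE at R (target: ((2*9)*((z*z)+8))): ((z+1)+((2*9)*((z*z)+8))) -> ((z+1)+(((2*9)*(z*z))+((2*9)*8)))
Apply FACTOR at R (target: (((2*9)*(z*z))+((2*9)*8))): ((z+1)+(((2*9)*(z*z))+((2*9)*8))) -> ((z+1)+((2*9)*((z*z)+8)))
Apply SIMPLIFY at RL (target: (2*9)): ((z+1)+((2*9)*((z*z)+8))) -> ((z+1)+(18*((z*z)+8)))
Apply DISTRIBUTE at R (target: (18*((z*z)+8))): ((z+1)+(18*((z*z)+8))) -> ((z+1)+((18*(z*z))+(18*8)))
Apply FACTOR at R (target: ((18*(z*z))+(18*8))): ((z+1)+((18*(z*z))+(18*8))) -> ((z+1)+(18*((z*z)+8)))
Apply DISTRIBUTE at R (target: (18*((z*z)+8))): ((z+1)+(18*((z*z)+8))) -> ((z+1)+((18*(z*z))+(18*8)))

Answer: ((z+1)+((18*(z*z))+(18*8)))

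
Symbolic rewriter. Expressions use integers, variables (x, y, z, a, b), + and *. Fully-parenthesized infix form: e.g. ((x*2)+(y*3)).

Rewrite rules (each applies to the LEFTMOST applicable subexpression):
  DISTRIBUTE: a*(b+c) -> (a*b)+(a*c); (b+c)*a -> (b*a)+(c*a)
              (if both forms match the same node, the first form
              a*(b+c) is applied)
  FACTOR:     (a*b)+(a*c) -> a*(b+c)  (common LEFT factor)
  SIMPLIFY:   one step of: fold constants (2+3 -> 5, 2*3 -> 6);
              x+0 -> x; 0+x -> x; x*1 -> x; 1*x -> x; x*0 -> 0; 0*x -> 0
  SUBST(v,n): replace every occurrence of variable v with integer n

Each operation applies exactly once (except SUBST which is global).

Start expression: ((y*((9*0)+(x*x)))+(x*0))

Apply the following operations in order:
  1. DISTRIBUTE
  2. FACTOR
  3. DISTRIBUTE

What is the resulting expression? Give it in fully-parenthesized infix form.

Answer: (((y*(9*0))+(y*(x*x)))+(x*0))

Derivation:
Start: ((y*((9*0)+(x*x)))+(x*0))
Apply DISTRIBUTE at L (target: (y*((9*0)+(x*x)))): ((y*((9*0)+(x*x)))+(x*0)) -> (((y*(9*0))+(y*(x*x)))+(x*0))
Apply FACTOR at L (target: ((y*(9*0))+(y*(x*x)))): (((y*(9*0))+(y*(x*x)))+(x*0)) -> ((y*((9*0)+(x*x)))+(x*0))
Apply DISTRIBUTE at L (target: (y*((9*0)+(x*x)))): ((y*((9*0)+(x*x)))+(x*0)) -> (((y*(9*0))+(y*(x*x)))+(x*0))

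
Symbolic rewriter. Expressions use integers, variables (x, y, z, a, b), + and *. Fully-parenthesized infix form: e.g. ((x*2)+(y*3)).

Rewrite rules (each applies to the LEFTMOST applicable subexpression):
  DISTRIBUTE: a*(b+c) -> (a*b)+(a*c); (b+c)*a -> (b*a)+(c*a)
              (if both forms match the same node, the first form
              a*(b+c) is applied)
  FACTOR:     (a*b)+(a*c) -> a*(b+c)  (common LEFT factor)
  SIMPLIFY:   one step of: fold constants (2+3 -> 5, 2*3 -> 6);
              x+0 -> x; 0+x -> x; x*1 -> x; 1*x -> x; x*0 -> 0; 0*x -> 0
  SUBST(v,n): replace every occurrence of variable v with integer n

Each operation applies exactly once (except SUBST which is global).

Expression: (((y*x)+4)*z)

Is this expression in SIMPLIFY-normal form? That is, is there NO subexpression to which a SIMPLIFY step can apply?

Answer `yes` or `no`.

Answer: yes

Derivation:
Expression: (((y*x)+4)*z)
Scanning for simplifiable subexpressions (pre-order)...
  at root: (((y*x)+4)*z) (not simplifiable)
  at L: ((y*x)+4) (not simplifiable)
  at LL: (y*x) (not simplifiable)
Result: no simplifiable subexpression found -> normal form.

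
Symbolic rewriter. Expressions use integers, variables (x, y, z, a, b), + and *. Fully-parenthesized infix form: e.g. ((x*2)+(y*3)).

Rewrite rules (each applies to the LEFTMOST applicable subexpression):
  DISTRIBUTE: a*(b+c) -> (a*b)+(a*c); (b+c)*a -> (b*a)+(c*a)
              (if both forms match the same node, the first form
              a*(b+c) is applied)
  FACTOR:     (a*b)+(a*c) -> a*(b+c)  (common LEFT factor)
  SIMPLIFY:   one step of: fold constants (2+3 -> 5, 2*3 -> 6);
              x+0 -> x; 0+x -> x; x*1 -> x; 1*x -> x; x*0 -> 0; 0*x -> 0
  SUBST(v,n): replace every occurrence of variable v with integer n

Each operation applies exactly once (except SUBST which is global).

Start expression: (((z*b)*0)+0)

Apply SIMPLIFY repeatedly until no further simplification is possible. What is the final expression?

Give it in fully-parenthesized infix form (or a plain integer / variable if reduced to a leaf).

Start: (((z*b)*0)+0)
Step 1: at root: (((z*b)*0)+0) -> ((z*b)*0); overall: (((z*b)*0)+0) -> ((z*b)*0)
Step 2: at root: ((z*b)*0) -> 0; overall: ((z*b)*0) -> 0
Fixed point: 0

Answer: 0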